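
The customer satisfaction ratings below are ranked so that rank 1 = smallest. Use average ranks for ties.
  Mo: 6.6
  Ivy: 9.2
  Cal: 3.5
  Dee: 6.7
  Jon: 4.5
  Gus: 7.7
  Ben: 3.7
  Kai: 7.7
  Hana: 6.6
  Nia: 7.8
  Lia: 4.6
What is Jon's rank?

Sorted (ascending): 3.5, 3.7, 4.5, 4.6, 6.6, 6.6, 6.7, 7.7, 7.7, 7.8, 9.2
The 2 values of 6.6 occupy positions 5–6 → average rank (5+6)/2 = 5.5.
The 2 values of 7.7 occupy positions 8–9 → average rank (8+9)/2 = 8.5.
Jon has value 4.5 → rank 3.

3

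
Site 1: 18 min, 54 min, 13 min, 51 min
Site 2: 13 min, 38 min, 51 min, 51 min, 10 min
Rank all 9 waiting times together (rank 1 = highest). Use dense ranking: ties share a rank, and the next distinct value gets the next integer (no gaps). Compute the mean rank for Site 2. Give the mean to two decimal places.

Sorted (descending): 54, 51, 51, 51, 38, 18, 13, 13, 10
The 3 values of 51 share dense rank 2.
The 2 values of 13 share dense rank 5.
Remaining distinct values take the next consecutive integers.
Site 2 values → pooled ranks: 13→5, 38→3, 51→2, 51→2, 10→6
Mean rank = (5 + 3 + 2 + 2 + 6) / 5 = 3.60

3.60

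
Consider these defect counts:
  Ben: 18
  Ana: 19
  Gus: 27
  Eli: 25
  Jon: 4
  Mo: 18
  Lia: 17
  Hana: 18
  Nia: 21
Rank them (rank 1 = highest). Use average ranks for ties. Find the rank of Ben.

6

Sorted (descending): 27, 25, 21, 19, 18, 18, 18, 17, 4
The 3 values of 18 occupy positions 5–7 → average rank 6.
Ben has value 18 → rank 6.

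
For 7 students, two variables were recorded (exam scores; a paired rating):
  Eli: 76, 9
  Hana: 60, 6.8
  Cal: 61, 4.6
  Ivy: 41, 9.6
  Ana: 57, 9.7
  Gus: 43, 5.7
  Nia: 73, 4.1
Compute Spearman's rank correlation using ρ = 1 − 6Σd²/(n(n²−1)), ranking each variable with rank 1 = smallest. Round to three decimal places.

Ranks of variable 1: 7, 4, 5, 1, 3, 2, 6
Ranks of variable 2: 5, 4, 2, 6, 7, 3, 1
d = r₁ − r₂: 2, 0, 3, -5, -4, -1, 5
d²: 4, 0, 9, 25, 16, 1, 25; Σd² = 80
ρ = 1 − 6·80/(7·48) = 1 − 480/336 = -0.429

-0.429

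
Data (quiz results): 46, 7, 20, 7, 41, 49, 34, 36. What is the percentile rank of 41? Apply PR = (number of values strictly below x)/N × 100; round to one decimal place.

62.5

N = 8.
Strictly below 41: 5. Equal to 41: 1.
PR = 5/8 × 100 = 62.5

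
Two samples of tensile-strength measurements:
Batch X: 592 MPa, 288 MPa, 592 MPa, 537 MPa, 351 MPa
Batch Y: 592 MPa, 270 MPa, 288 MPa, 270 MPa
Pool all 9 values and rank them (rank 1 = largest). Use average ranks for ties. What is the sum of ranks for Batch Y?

Sorted (descending): 592, 592, 592, 537, 351, 288, 288, 270, 270
The 3 values of 592 occupy positions 1–3 → average rank 2.
The 2 values of 288 occupy positions 6–7 → average rank (6+7)/2 = 6.5.
The 2 values of 270 occupy positions 8–9 → average rank (8+9)/2 = 8.5.
Batch Y values → pooled ranks: 592→2, 270→8.5, 288→6.5, 270→8.5
Rank sum = 2 + 8.5 + 6.5 + 8.5 = 25.5

25.5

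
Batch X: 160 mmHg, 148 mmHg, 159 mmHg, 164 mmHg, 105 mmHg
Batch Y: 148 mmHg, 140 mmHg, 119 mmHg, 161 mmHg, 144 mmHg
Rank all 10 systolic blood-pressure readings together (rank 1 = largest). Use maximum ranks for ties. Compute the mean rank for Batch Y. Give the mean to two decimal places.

Sorted (descending): 164, 161, 160, 159, 148, 148, 144, 140, 119, 105
The 2 values of 148 occupy positions 5–6 → each gets rank 6.
Batch Y values → pooled ranks: 148→6, 140→8, 119→9, 161→2, 144→7
Mean rank = (6 + 8 + 9 + 2 + 7) / 5 = 6.40

6.40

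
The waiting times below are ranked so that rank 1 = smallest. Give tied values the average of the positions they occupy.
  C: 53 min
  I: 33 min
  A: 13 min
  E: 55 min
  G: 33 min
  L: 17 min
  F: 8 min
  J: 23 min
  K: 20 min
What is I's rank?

6.5

Sorted (ascending): 8, 13, 17, 20, 23, 33, 33, 53, 55
The 2 values of 33 occupy positions 6–7 → average rank (6+7)/2 = 6.5.
I has value 33 min → rank 6.5.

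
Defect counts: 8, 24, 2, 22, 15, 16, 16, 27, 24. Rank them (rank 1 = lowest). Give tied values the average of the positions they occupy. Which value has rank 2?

Sorted (ascending): 2, 8, 15, 16, 16, 22, 24, 24, 27
The 2 values of 16 occupy positions 4–5 → average rank (4+5)/2 = 4.5.
The 2 values of 24 occupy positions 7–8 → average rank (7+8)/2 = 7.5.
Rank 2 → value 8.

8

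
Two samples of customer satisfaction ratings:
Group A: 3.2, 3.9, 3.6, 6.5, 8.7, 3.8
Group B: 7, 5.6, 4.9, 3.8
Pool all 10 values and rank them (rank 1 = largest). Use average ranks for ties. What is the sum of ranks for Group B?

Sorted (descending): 8.7, 7, 6.5, 5.6, 4.9, 3.9, 3.8, 3.8, 3.6, 3.2
The 2 values of 3.8 occupy positions 7–8 → average rank (7+8)/2 = 7.5.
Group B values → pooled ranks: 7→2, 5.6→4, 4.9→5, 3.8→7.5
Rank sum = 2 + 4 + 5 + 7.5 = 18.5

18.5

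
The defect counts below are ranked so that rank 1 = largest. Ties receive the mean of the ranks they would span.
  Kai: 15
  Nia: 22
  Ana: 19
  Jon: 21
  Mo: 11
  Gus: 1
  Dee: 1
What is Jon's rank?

Sorted (descending): 22, 21, 19, 15, 11, 1, 1
The 2 values of 1 occupy positions 6–7 → average rank (6+7)/2 = 6.5.
Jon has value 21 → rank 2.

2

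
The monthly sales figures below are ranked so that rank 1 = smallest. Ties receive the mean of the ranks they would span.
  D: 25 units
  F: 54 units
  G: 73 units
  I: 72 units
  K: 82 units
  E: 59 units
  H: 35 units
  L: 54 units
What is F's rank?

3.5

Sorted (ascending): 25, 35, 54, 54, 59, 72, 73, 82
The 2 values of 54 occupy positions 3–4 → average rank (3+4)/2 = 3.5.
F has value 54 units → rank 3.5.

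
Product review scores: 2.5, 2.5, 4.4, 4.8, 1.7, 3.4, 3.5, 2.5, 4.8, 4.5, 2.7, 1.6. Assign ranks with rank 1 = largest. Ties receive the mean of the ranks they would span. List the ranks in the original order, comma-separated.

Sorted (descending): 4.8, 4.8, 4.5, 4.4, 3.5, 3.4, 2.7, 2.5, 2.5, 2.5, 1.7, 1.6
The 2 values of 4.8 occupy positions 1–2 → average rank (1+2)/2 = 1.5.
The 3 values of 2.5 occupy positions 8–10 → average rank 9.

9, 9, 4, 1.5, 11, 6, 5, 9, 1.5, 3, 7, 12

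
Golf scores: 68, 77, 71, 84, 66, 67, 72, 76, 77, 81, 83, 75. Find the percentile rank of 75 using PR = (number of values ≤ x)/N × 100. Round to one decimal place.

N = 12.
Strictly below 75: 5. Equal to 75: 1.
PR = 6/12 × 100 = 50.0

50.0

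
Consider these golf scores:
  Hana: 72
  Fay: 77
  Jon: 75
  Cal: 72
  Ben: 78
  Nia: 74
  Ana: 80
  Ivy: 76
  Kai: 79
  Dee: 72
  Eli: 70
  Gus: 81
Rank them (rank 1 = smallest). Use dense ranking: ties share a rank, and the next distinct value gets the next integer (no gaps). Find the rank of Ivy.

Sorted (ascending): 70, 72, 72, 72, 74, 75, 76, 77, 78, 79, 80, 81
The 3 values of 72 share dense rank 2.
Remaining distinct values take the next consecutive integers.
Ivy has value 76 → rank 5.

5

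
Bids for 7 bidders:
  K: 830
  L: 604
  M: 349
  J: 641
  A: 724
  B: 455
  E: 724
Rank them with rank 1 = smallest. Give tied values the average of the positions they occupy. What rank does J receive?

Sorted (ascending): 349, 455, 604, 641, 724, 724, 830
The 2 values of 724 occupy positions 5–6 → average rank (5+6)/2 = 5.5.
J has value 641 → rank 4.

4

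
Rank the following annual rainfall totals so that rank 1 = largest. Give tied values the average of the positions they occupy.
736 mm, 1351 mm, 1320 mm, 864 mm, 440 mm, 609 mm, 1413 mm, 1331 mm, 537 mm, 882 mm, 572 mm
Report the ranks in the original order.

7, 2, 4, 6, 11, 8, 1, 3, 10, 5, 9

Sorted (descending): 1413, 1351, 1331, 1320, 882, 864, 736, 609, 572, 537, 440
No ties — each value takes its position as its rank.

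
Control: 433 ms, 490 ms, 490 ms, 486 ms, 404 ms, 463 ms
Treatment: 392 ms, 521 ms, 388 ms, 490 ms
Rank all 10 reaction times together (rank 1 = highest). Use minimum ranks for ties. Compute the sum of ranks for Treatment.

Sorted (descending): 521, 490, 490, 490, 486, 463, 433, 404, 392, 388
The 3 values of 490 occupy positions 2–4 → each gets rank 2.
Treatment values → pooled ranks: 392→9, 521→1, 388→10, 490→2
Rank sum = 9 + 1 + 10 + 2 = 22

22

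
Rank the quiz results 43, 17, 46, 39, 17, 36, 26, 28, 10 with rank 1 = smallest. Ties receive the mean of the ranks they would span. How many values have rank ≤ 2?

1

Sorted (ascending): 10, 17, 17, 26, 28, 36, 39, 43, 46
The 2 values of 17 occupy positions 2–3 → average rank (2+3)/2 = 2.5.
Ranks ≤ 2: {1} → 1 value.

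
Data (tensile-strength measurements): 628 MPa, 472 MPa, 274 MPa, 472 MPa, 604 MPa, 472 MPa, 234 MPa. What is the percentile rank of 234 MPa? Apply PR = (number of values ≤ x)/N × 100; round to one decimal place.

N = 7.
Strictly below 234: 0. Equal to 234: 1.
PR = 1/7 × 100 = 14.3

14.3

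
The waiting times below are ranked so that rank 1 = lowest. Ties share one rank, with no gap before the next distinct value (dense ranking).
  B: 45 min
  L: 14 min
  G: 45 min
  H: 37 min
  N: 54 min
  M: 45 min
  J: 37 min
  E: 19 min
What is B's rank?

Sorted (ascending): 14, 19, 37, 37, 45, 45, 45, 54
The 2 values of 37 share dense rank 3.
The 3 values of 45 share dense rank 4.
Remaining distinct values take the next consecutive integers.
B has value 45 min → rank 4.

4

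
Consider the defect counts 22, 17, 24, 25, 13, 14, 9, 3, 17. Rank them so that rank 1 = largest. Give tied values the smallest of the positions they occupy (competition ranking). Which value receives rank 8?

Sorted (descending): 25, 24, 22, 17, 17, 14, 13, 9, 3
The 2 values of 17 occupy positions 4–5 → each gets rank 4.
Rank 8 → value 9.

9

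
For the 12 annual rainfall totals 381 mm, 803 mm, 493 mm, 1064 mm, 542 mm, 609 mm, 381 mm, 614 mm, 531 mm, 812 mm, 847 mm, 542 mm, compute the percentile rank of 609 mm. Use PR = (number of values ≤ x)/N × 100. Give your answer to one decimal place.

58.3

N = 12.
Strictly below 609: 6. Equal to 609: 1.
PR = 7/12 × 100 = 58.3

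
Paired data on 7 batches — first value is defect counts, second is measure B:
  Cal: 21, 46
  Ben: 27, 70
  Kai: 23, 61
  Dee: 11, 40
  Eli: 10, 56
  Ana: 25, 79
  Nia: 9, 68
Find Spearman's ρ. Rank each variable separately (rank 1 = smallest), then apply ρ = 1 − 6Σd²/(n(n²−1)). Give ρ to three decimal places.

Ranks of variable 1: 4, 7, 5, 3, 2, 6, 1
Ranks of variable 2: 2, 6, 4, 1, 3, 7, 5
d = r₁ − r₂: 2, 1, 1, 2, -1, -1, -4
d²: 4, 1, 1, 4, 1, 1, 16; Σd² = 28
ρ = 1 − 6·28/(7·48) = 1 − 168/336 = 0.500

0.500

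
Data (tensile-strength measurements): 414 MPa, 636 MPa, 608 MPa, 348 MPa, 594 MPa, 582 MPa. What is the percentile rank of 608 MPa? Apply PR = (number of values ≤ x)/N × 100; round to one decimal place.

N = 6.
Strictly below 608: 4. Equal to 608: 1.
PR = 5/6 × 100 = 83.3

83.3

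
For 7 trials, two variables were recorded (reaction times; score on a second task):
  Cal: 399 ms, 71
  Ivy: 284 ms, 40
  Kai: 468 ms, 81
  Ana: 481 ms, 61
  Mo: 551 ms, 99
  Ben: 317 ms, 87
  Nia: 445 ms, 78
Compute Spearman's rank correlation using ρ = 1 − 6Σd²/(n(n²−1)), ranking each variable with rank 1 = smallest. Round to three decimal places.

Ranks of variable 1: 3, 1, 5, 6, 7, 2, 4
Ranks of variable 2: 3, 1, 5, 2, 7, 6, 4
d = r₁ − r₂: 0, 0, 0, 4, 0, -4, 0
d²: 0, 0, 0, 16, 0, 16, 0; Σd² = 32
ρ = 1 − 6·32/(7·48) = 1 − 192/336 = 0.429

0.429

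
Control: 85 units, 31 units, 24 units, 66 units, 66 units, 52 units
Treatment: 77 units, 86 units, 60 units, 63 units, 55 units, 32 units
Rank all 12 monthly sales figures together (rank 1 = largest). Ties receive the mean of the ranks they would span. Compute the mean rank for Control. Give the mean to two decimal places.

7.17

Sorted (descending): 86, 85, 77, 66, 66, 63, 60, 55, 52, 32, 31, 24
The 2 values of 66 occupy positions 4–5 → average rank (4+5)/2 = 4.5.
Control values → pooled ranks: 85→2, 31→11, 24→12, 66→4.5, 66→4.5, 52→9
Mean rank = (2 + 11 + 12 + 4.5 + 4.5 + 9) / 6 = 7.17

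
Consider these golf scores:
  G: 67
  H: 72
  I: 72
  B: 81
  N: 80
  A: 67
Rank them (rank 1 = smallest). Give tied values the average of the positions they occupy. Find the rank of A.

1.5

Sorted (ascending): 67, 67, 72, 72, 80, 81
The 2 values of 67 occupy positions 1–2 → average rank (1+2)/2 = 1.5.
The 2 values of 72 occupy positions 3–4 → average rank (3+4)/2 = 3.5.
A has value 67 → rank 1.5.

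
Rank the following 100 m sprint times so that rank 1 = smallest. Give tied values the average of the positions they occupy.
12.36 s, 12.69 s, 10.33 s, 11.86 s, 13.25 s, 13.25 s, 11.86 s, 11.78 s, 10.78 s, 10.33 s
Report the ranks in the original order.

Sorted (ascending): 10.33, 10.33, 10.78, 11.78, 11.86, 11.86, 12.36, 12.69, 13.25, 13.25
The 2 values of 10.33 occupy positions 1–2 → average rank (1+2)/2 = 1.5.
The 2 values of 11.86 occupy positions 5–6 → average rank (5+6)/2 = 5.5.
The 2 values of 13.25 occupy positions 9–10 → average rank (9+10)/2 = 9.5.

7, 8, 1.5, 5.5, 9.5, 9.5, 5.5, 4, 3, 1.5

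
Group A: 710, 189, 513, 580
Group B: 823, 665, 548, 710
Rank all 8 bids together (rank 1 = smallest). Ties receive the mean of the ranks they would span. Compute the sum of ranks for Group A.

13.5

Sorted (ascending): 189, 513, 548, 580, 665, 710, 710, 823
The 2 values of 710 occupy positions 6–7 → average rank (6+7)/2 = 6.5.
Group A values → pooled ranks: 710→6.5, 189→1, 513→2, 580→4
Rank sum = 6.5 + 1 + 2 + 4 = 13.5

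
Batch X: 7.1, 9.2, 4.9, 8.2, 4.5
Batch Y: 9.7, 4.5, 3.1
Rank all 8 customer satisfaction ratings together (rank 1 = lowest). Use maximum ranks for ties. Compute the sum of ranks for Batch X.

25

Sorted (ascending): 3.1, 4.5, 4.5, 4.9, 7.1, 8.2, 9.2, 9.7
The 2 values of 4.5 occupy positions 2–3 → each gets rank 3.
Batch X values → pooled ranks: 7.1→5, 9.2→7, 4.9→4, 8.2→6, 4.5→3
Rank sum = 5 + 7 + 4 + 6 + 3 = 25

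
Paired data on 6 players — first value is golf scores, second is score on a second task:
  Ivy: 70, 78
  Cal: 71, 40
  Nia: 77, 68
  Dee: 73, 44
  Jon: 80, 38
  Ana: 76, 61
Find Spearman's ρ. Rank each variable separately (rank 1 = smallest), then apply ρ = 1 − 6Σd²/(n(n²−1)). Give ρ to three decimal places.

-0.429

Ranks of variable 1: 1, 2, 5, 3, 6, 4
Ranks of variable 2: 6, 2, 5, 3, 1, 4
d = r₁ − r₂: -5, 0, 0, 0, 5, 0
d²: 25, 0, 0, 0, 25, 0; Σd² = 50
ρ = 1 − 6·50/(6·35) = 1 − 300/210 = -0.429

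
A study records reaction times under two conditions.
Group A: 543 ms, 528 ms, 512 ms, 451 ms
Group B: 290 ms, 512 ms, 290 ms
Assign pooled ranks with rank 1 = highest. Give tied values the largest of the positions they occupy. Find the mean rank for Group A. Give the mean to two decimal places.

3.00

Sorted (descending): 543, 528, 512, 512, 451, 290, 290
The 2 values of 512 occupy positions 3–4 → each gets rank 4.
The 2 values of 290 occupy positions 6–7 → each gets rank 7.
Group A values → pooled ranks: 543→1, 528→2, 512→4, 451→5
Mean rank = (1 + 2 + 4 + 5) / 4 = 3.00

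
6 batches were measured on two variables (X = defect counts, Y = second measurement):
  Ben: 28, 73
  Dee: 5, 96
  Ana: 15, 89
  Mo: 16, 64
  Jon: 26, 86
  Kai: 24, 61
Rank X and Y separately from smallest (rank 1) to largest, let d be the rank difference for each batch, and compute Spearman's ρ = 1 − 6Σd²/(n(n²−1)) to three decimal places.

-0.543

Ranks of variable 1: 6, 1, 2, 3, 5, 4
Ranks of variable 2: 3, 6, 5, 2, 4, 1
d = r₁ − r₂: 3, -5, -3, 1, 1, 3
d²: 9, 25, 9, 1, 1, 9; Σd² = 54
ρ = 1 − 6·54/(6·35) = 1 − 324/210 = -0.543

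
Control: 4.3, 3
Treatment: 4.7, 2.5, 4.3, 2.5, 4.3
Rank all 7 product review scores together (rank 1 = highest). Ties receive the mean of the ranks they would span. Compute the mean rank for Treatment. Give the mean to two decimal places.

4.00

Sorted (descending): 4.7, 4.3, 4.3, 4.3, 3, 2.5, 2.5
The 3 values of 4.3 occupy positions 2–4 → average rank 3.
The 2 values of 2.5 occupy positions 6–7 → average rank (6+7)/2 = 6.5.
Treatment values → pooled ranks: 4.7→1, 2.5→6.5, 4.3→3, 2.5→6.5, 4.3→3
Mean rank = (1 + 6.5 + 3 + 6.5 + 3) / 5 = 4.00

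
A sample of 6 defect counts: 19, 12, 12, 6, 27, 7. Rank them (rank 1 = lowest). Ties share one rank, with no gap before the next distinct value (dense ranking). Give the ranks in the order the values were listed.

4, 3, 3, 1, 5, 2

Sorted (ascending): 6, 7, 12, 12, 19, 27
The 2 values of 12 share dense rank 3.
Remaining distinct values take the next consecutive integers.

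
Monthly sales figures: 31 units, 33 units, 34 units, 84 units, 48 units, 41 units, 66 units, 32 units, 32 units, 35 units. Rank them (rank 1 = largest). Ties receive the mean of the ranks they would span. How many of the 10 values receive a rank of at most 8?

7

Sorted (descending): 84, 66, 48, 41, 35, 34, 33, 32, 32, 31
The 2 values of 32 occupy positions 8–9 → average rank (8+9)/2 = 8.5.
Ranks ≤ 8: {1, 2, 3, 4, 5, 6, 7} → 7 values.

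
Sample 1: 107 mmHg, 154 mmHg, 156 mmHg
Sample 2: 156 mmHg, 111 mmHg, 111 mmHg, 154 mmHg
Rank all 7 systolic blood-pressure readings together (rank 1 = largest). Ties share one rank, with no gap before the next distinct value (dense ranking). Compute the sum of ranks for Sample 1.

Sorted (descending): 156, 156, 154, 154, 111, 111, 107
The 2 values of 156 share dense rank 1.
The 2 values of 154 share dense rank 2.
The 2 values of 111 share dense rank 3.
Remaining distinct values take the next consecutive integers.
Sample 1 values → pooled ranks: 107→4, 154→2, 156→1
Rank sum = 4 + 2 + 1 = 7

7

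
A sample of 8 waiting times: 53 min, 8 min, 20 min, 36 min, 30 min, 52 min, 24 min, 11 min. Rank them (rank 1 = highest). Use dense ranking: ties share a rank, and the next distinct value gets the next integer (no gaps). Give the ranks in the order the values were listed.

1, 8, 6, 3, 4, 2, 5, 7

Sorted (descending): 53, 52, 36, 30, 24, 20, 11, 8
No ties — each value takes its position as its rank.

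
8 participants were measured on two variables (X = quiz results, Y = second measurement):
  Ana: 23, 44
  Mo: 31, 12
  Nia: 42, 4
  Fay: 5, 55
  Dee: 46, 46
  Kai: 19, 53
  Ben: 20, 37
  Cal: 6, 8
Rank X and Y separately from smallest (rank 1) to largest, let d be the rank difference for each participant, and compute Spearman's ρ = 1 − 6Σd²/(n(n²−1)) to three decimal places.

Ranks of variable 1: 5, 6, 7, 1, 8, 3, 4, 2
Ranks of variable 2: 5, 3, 1, 8, 6, 7, 4, 2
d = r₁ − r₂: 0, 3, 6, -7, 2, -4, 0, 0
d²: 0, 9, 36, 49, 4, 16, 0, 0; Σd² = 114
ρ = 1 − 6·114/(8·63) = 1 − 684/504 = -0.357

-0.357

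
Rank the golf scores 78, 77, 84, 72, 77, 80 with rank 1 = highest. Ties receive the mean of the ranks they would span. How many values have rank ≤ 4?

3

Sorted (descending): 84, 80, 78, 77, 77, 72
The 2 values of 77 occupy positions 4–5 → average rank (4+5)/2 = 4.5.
Ranks ≤ 4: {1, 2, 3} → 3 values.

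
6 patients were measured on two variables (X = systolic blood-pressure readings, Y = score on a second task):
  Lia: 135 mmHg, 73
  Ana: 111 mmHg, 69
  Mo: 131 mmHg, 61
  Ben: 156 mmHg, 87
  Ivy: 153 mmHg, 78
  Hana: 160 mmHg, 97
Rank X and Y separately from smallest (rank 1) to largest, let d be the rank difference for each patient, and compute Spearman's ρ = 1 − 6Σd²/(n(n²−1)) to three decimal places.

Ranks of variable 1: 3, 1, 2, 5, 4, 6
Ranks of variable 2: 3, 2, 1, 5, 4, 6
d = r₁ − r₂: 0, -1, 1, 0, 0, 0
d²: 0, 1, 1, 0, 0, 0; Σd² = 2
ρ = 1 − 6·2/(6·35) = 1 − 12/210 = 0.943

0.943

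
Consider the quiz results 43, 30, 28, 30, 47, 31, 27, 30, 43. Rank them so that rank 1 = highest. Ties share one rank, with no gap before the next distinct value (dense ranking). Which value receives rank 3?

31

Sorted (descending): 47, 43, 43, 31, 30, 30, 30, 28, 27
The 2 values of 43 share dense rank 2.
The 3 values of 30 share dense rank 4.
Remaining distinct values take the next consecutive integers.
Rank 3 → value 31.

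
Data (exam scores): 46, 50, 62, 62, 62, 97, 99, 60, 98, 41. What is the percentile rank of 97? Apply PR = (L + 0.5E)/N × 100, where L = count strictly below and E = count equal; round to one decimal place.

N = 10.
Strictly below 97: 7. Equal to 97: 1.
PR = (7 + 0.5·1)/10 × 100 = 75.0

75.0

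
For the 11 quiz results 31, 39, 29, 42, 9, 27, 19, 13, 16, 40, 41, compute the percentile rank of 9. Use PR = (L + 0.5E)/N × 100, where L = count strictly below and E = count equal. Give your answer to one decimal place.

4.5

N = 11.
Strictly below 9: 0. Equal to 9: 1.
PR = (0 + 0.5·1)/11 × 100 = 4.5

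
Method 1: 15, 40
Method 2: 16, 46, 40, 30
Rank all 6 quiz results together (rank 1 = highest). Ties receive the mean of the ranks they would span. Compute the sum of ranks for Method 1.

Sorted (descending): 46, 40, 40, 30, 16, 15
The 2 values of 40 occupy positions 2–3 → average rank (2+3)/2 = 2.5.
Method 1 values → pooled ranks: 15→6, 40→2.5
Rank sum = 6 + 2.5 = 8.5

8.5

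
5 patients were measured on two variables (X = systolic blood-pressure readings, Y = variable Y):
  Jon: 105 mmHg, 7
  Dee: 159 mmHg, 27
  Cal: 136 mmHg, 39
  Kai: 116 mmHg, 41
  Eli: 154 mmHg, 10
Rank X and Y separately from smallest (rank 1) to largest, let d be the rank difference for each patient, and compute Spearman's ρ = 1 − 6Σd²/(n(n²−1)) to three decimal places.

Ranks of variable 1: 1, 5, 3, 2, 4
Ranks of variable 2: 1, 3, 4, 5, 2
d = r₁ − r₂: 0, 2, -1, -3, 2
d²: 0, 4, 1, 9, 4; Σd² = 18
ρ = 1 − 6·18/(5·24) = 1 − 108/120 = 0.100

0.100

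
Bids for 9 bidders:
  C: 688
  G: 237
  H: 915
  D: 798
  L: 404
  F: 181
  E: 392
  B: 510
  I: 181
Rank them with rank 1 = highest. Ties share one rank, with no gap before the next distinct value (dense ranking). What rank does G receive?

Sorted (descending): 915, 798, 688, 510, 404, 392, 237, 181, 181
The 2 values of 181 share dense rank 8.
Remaining distinct values take the next consecutive integers.
G has value 237 → rank 7.

7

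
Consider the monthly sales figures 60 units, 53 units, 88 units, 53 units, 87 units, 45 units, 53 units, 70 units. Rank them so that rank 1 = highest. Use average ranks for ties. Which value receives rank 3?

70

Sorted (descending): 88, 87, 70, 60, 53, 53, 53, 45
The 3 values of 53 occupy positions 5–7 → average rank 6.
Rank 3 → value 70.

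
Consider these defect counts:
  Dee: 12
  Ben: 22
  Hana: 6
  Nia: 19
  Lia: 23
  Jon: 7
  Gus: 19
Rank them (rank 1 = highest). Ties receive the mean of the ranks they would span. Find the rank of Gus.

3.5

Sorted (descending): 23, 22, 19, 19, 12, 7, 6
The 2 values of 19 occupy positions 3–4 → average rank (3+4)/2 = 3.5.
Gus has value 19 → rank 3.5.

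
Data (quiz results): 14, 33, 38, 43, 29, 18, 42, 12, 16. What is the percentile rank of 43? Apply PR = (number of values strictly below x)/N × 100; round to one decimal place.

N = 9.
Strictly below 43: 8. Equal to 43: 1.
PR = 8/9 × 100 = 88.9

88.9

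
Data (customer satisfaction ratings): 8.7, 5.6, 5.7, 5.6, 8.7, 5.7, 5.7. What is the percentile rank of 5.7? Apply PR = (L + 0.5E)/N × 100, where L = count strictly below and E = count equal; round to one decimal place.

N = 7.
Strictly below 5.7: 2. Equal to 5.7: 3.
PR = (2 + 0.5·3)/7 × 100 = 50.0

50.0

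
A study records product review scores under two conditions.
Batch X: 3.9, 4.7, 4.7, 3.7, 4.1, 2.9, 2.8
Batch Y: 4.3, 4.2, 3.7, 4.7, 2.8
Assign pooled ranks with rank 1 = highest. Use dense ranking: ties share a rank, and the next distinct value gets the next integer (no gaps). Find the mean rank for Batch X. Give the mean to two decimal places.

4.57

Sorted (descending): 4.7, 4.7, 4.7, 4.3, 4.2, 4.1, 3.9, 3.7, 3.7, 2.9, 2.8, 2.8
The 3 values of 4.7 share dense rank 1.
The 2 values of 3.7 share dense rank 6.
The 2 values of 2.8 share dense rank 8.
Remaining distinct values take the next consecutive integers.
Batch X values → pooled ranks: 3.9→5, 4.7→1, 4.7→1, 3.7→6, 4.1→4, 2.9→7, 2.8→8
Mean rank = (5 + 1 + 1 + 6 + 4 + 7 + 8) / 7 = 4.57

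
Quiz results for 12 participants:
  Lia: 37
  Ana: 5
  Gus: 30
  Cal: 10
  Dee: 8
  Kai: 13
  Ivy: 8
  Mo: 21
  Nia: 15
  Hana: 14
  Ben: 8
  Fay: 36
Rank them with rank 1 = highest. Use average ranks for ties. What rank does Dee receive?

Sorted (descending): 37, 36, 30, 21, 15, 14, 13, 10, 8, 8, 8, 5
The 3 values of 8 occupy positions 9–11 → average rank 10.
Dee has value 8 → rank 10.

10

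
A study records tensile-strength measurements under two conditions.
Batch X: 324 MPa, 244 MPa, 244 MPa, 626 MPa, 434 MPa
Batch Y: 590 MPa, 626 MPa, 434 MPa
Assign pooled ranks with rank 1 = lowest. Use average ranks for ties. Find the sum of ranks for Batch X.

18

Sorted (ascending): 244, 244, 324, 434, 434, 590, 626, 626
The 2 values of 244 occupy positions 1–2 → average rank (1+2)/2 = 1.5.
The 2 values of 434 occupy positions 4–5 → average rank (4+5)/2 = 4.5.
The 2 values of 626 occupy positions 7–8 → average rank (7+8)/2 = 7.5.
Batch X values → pooled ranks: 324→3, 244→1.5, 244→1.5, 626→7.5, 434→4.5
Rank sum = 3 + 1.5 + 1.5 + 7.5 + 4.5 = 18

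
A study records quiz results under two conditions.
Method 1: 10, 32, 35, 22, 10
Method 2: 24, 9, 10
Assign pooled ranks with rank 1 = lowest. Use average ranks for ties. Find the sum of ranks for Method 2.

10

Sorted (ascending): 9, 10, 10, 10, 22, 24, 32, 35
The 3 values of 10 occupy positions 2–4 → average rank 3.
Method 2 values → pooled ranks: 24→6, 9→1, 10→3
Rank sum = 6 + 1 + 3 = 10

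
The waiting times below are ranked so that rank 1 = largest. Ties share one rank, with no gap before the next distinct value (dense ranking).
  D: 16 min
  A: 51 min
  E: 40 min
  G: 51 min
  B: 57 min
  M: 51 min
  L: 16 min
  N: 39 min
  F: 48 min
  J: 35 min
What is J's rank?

6

Sorted (descending): 57, 51, 51, 51, 48, 40, 39, 35, 16, 16
The 3 values of 51 share dense rank 2.
The 2 values of 16 share dense rank 7.
Remaining distinct values take the next consecutive integers.
J has value 35 min → rank 6.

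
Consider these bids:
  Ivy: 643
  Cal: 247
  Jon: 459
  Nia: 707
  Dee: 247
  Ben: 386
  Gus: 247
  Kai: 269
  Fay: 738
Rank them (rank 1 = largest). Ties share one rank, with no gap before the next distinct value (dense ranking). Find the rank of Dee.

7

Sorted (descending): 738, 707, 643, 459, 386, 269, 247, 247, 247
The 3 values of 247 share dense rank 7.
Remaining distinct values take the next consecutive integers.
Dee has value 247 → rank 7.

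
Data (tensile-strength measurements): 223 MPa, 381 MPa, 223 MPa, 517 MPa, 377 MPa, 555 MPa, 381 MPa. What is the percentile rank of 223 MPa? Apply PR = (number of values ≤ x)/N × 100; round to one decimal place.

N = 7.
Strictly below 223: 0. Equal to 223: 2.
PR = 2/7 × 100 = 28.6

28.6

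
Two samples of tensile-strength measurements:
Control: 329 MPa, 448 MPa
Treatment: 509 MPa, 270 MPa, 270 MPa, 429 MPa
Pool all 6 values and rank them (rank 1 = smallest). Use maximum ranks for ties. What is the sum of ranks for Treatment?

14

Sorted (ascending): 270, 270, 329, 429, 448, 509
The 2 values of 270 occupy positions 1–2 → each gets rank 2.
Treatment values → pooled ranks: 509→6, 270→2, 270→2, 429→4
Rank sum = 6 + 2 + 2 + 4 = 14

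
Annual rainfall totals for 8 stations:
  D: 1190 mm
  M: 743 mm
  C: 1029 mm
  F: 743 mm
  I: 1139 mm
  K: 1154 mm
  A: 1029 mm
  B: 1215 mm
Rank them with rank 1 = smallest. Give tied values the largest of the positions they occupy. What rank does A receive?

Sorted (ascending): 743, 743, 1029, 1029, 1139, 1154, 1190, 1215
The 2 values of 743 occupy positions 1–2 → each gets rank 2.
The 2 values of 1029 occupy positions 3–4 → each gets rank 4.
A has value 1029 mm → rank 4.

4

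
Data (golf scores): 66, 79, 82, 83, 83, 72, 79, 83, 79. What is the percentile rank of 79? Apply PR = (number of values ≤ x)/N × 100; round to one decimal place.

N = 9.
Strictly below 79: 2. Equal to 79: 3.
PR = 5/9 × 100 = 55.6

55.6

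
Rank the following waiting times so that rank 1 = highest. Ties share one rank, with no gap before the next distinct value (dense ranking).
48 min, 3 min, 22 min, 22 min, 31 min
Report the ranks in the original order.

1, 4, 3, 3, 2

Sorted (descending): 48, 31, 22, 22, 3
The 2 values of 22 share dense rank 3.
Remaining distinct values take the next consecutive integers.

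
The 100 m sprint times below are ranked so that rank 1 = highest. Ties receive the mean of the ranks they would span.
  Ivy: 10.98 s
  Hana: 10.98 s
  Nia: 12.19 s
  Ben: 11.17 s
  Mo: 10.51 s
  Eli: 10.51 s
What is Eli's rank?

Sorted (descending): 12.19, 11.17, 10.98, 10.98, 10.51, 10.51
The 2 values of 10.98 occupy positions 3–4 → average rank (3+4)/2 = 3.5.
The 2 values of 10.51 occupy positions 5–6 → average rank (5+6)/2 = 5.5.
Eli has value 10.51 s → rank 5.5.

5.5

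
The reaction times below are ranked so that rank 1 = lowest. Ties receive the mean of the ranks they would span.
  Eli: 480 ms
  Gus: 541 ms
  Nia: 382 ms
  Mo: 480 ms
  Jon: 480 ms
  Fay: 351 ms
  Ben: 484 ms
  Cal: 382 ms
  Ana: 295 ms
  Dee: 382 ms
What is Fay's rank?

2

Sorted (ascending): 295, 351, 382, 382, 382, 480, 480, 480, 484, 541
The 3 values of 382 occupy positions 3–5 → average rank 4.
The 3 values of 480 occupy positions 6–8 → average rank 7.
Fay has value 351 ms → rank 2.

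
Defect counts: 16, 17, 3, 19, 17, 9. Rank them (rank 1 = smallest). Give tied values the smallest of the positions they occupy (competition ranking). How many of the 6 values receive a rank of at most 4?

5

Sorted (ascending): 3, 9, 16, 17, 17, 19
The 2 values of 17 occupy positions 4–5 → each gets rank 4.
Ranks ≤ 4: {1, 2, 3, 4, 4} → 5 values.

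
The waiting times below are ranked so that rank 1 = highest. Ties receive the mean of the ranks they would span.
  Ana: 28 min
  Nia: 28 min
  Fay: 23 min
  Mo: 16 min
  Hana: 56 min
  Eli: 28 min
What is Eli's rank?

Sorted (descending): 56, 28, 28, 28, 23, 16
The 3 values of 28 occupy positions 2–4 → average rank 3.
Eli has value 28 min → rank 3.

3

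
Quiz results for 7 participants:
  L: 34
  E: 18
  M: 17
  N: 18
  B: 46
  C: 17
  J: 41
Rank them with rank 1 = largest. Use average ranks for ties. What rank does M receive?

Sorted (descending): 46, 41, 34, 18, 18, 17, 17
The 2 values of 18 occupy positions 4–5 → average rank (4+5)/2 = 4.5.
The 2 values of 17 occupy positions 6–7 → average rank (6+7)/2 = 6.5.
M has value 17 → rank 6.5.

6.5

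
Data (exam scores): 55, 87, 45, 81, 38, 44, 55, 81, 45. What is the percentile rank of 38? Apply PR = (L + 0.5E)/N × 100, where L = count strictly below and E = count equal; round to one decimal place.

N = 9.
Strictly below 38: 0. Equal to 38: 1.
PR = (0 + 0.5·1)/9 × 100 = 5.6

5.6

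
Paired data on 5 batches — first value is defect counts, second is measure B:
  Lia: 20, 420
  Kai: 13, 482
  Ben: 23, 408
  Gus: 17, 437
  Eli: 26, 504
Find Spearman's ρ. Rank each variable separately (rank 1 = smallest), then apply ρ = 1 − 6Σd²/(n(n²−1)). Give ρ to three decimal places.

Ranks of variable 1: 3, 1, 4, 2, 5
Ranks of variable 2: 2, 4, 1, 3, 5
d = r₁ − r₂: 1, -3, 3, -1, 0
d²: 1, 9, 9, 1, 0; Σd² = 20
ρ = 1 − 6·20/(5·24) = 1 − 120/120 = 0.000

0.000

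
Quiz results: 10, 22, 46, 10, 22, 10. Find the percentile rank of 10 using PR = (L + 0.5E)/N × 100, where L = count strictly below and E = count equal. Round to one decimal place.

N = 6.
Strictly below 10: 0. Equal to 10: 3.
PR = (0 + 0.5·3)/6 × 100 = 25.0

25.0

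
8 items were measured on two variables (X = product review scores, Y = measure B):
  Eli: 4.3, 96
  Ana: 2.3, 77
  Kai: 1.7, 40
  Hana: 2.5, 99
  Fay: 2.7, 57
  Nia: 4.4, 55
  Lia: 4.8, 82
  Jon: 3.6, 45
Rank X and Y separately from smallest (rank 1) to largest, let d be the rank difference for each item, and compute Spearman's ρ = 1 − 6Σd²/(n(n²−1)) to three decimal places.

0.238

Ranks of variable 1: 6, 2, 1, 3, 4, 7, 8, 5
Ranks of variable 2: 7, 5, 1, 8, 4, 3, 6, 2
d = r₁ − r₂: -1, -3, 0, -5, 0, 4, 2, 3
d²: 1, 9, 0, 25, 0, 16, 4, 9; Σd² = 64
ρ = 1 − 6·64/(8·63) = 1 − 384/504 = 0.238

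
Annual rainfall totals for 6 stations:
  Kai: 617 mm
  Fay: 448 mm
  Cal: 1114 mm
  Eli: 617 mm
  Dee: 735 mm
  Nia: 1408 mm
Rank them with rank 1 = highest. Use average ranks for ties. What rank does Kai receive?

4.5

Sorted (descending): 1408, 1114, 735, 617, 617, 448
The 2 values of 617 occupy positions 4–5 → average rank (4+5)/2 = 4.5.
Kai has value 617 mm → rank 4.5.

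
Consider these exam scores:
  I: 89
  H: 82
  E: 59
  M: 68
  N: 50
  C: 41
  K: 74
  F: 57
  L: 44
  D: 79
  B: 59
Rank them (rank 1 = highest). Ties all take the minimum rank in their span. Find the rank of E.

6

Sorted (descending): 89, 82, 79, 74, 68, 59, 59, 57, 50, 44, 41
The 2 values of 59 occupy positions 6–7 → each gets rank 6.
E has value 59 → rank 6.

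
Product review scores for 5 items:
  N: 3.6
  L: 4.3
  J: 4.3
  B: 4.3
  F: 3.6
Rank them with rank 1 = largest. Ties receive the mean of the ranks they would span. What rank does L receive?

Sorted (descending): 4.3, 4.3, 4.3, 3.6, 3.6
The 3 values of 4.3 occupy positions 1–3 → average rank 2.
The 2 values of 3.6 occupy positions 4–5 → average rank (4+5)/2 = 4.5.
L has value 4.3 → rank 2.

2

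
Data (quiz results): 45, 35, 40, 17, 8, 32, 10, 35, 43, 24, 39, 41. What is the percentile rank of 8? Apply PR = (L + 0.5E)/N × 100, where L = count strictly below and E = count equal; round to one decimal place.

N = 12.
Strictly below 8: 0. Equal to 8: 1.
PR = (0 + 0.5·1)/12 × 100 = 4.2

4.2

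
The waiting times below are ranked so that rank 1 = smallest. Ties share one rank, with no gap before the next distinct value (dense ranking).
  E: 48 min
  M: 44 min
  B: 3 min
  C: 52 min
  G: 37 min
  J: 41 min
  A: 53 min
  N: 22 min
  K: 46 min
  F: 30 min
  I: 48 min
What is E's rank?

8

Sorted (ascending): 3, 22, 30, 37, 41, 44, 46, 48, 48, 52, 53
The 2 values of 48 share dense rank 8.
Remaining distinct values take the next consecutive integers.
E has value 48 min → rank 8.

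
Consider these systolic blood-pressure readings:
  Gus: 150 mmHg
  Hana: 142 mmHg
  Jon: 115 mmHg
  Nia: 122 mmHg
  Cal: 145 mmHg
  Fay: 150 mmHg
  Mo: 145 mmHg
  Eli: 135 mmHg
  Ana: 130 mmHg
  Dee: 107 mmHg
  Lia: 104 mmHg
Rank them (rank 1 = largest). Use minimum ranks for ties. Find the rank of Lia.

11

Sorted (descending): 150, 150, 145, 145, 142, 135, 130, 122, 115, 107, 104
The 2 values of 150 occupy positions 1–2 → each gets rank 1.
The 2 values of 145 occupy positions 3–4 → each gets rank 3.
Lia has value 104 mmHg → rank 11.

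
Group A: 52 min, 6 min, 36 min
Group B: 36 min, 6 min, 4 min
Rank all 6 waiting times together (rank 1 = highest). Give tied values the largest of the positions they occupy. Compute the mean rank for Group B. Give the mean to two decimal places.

Sorted (descending): 52, 36, 36, 6, 6, 4
The 2 values of 36 occupy positions 2–3 → each gets rank 3.
The 2 values of 6 occupy positions 4–5 → each gets rank 5.
Group B values → pooled ranks: 36→3, 6→5, 4→6
Mean rank = (3 + 5 + 6) / 3 = 4.67

4.67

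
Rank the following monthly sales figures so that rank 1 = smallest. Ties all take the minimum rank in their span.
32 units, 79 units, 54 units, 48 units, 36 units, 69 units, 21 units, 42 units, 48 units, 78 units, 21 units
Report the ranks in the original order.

Sorted (ascending): 21, 21, 32, 36, 42, 48, 48, 54, 69, 78, 79
The 2 values of 21 occupy positions 1–2 → each gets rank 1.
The 2 values of 48 occupy positions 6–7 → each gets rank 6.

3, 11, 8, 6, 4, 9, 1, 5, 6, 10, 1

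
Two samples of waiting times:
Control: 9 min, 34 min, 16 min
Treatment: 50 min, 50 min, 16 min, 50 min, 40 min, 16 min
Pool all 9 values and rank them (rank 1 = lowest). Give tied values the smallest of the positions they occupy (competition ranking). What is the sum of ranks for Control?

Sorted (ascending): 9, 16, 16, 16, 34, 40, 50, 50, 50
The 3 values of 16 occupy positions 2–4 → each gets rank 2.
The 3 values of 50 occupy positions 7–9 → each gets rank 7.
Control values → pooled ranks: 9→1, 34→5, 16→2
Rank sum = 1 + 5 + 2 = 8

8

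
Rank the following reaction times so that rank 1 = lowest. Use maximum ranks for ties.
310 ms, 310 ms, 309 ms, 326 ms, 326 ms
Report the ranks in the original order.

Sorted (ascending): 309, 310, 310, 326, 326
The 2 values of 310 occupy positions 2–3 → each gets rank 3.
The 2 values of 326 occupy positions 4–5 → each gets rank 5.

3, 3, 1, 5, 5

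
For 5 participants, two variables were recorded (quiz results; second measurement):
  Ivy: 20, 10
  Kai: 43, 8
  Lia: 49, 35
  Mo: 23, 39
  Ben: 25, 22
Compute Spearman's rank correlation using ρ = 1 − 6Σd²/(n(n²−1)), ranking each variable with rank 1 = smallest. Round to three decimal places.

0.000

Ranks of variable 1: 1, 4, 5, 2, 3
Ranks of variable 2: 2, 1, 4, 5, 3
d = r₁ − r₂: -1, 3, 1, -3, 0
d²: 1, 9, 1, 9, 0; Σd² = 20
ρ = 1 − 6·20/(5·24) = 1 − 120/120 = 0.000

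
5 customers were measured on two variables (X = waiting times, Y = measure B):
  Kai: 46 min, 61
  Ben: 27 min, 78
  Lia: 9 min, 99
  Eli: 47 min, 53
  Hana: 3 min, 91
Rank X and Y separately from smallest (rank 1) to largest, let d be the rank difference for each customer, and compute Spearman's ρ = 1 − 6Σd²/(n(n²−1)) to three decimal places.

-0.900

Ranks of variable 1: 4, 3, 2, 5, 1
Ranks of variable 2: 2, 3, 5, 1, 4
d = r₁ − r₂: 2, 0, -3, 4, -3
d²: 4, 0, 9, 16, 9; Σd² = 38
ρ = 1 − 6·38/(5·24) = 1 − 228/120 = -0.900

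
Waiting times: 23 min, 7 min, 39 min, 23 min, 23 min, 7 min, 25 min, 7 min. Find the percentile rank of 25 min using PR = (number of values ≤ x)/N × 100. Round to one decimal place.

87.5

N = 8.
Strictly below 25: 6. Equal to 25: 1.
PR = 7/8 × 100 = 87.5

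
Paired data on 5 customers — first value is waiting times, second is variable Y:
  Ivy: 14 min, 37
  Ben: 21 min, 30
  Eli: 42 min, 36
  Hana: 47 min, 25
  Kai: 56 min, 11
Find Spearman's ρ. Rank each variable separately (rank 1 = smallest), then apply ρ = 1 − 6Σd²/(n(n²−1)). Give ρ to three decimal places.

-0.900

Ranks of variable 1: 1, 2, 3, 4, 5
Ranks of variable 2: 5, 3, 4, 2, 1
d = r₁ − r₂: -4, -1, -1, 2, 4
d²: 16, 1, 1, 4, 16; Σd² = 38
ρ = 1 − 6·38/(5·24) = 1 − 228/120 = -0.900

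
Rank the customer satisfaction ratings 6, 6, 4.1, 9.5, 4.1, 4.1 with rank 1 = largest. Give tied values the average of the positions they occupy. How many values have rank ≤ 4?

3

Sorted (descending): 9.5, 6, 6, 4.1, 4.1, 4.1
The 2 values of 6 occupy positions 2–3 → average rank (2+3)/2 = 2.5.
The 3 values of 4.1 occupy positions 4–6 → average rank 5.
Ranks ≤ 4: {1, 2.5, 2.5} → 3 values.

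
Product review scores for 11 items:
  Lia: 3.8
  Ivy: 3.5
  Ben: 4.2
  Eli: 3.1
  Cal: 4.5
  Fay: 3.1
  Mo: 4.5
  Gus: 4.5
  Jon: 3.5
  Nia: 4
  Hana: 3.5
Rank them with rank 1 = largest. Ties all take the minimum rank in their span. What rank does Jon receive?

7

Sorted (descending): 4.5, 4.5, 4.5, 4.2, 4, 3.8, 3.5, 3.5, 3.5, 3.1, 3.1
The 3 values of 4.5 occupy positions 1–3 → each gets rank 1.
The 3 values of 3.5 occupy positions 7–9 → each gets rank 7.
The 2 values of 3.1 occupy positions 10–11 → each gets rank 10.
Jon has value 3.5 → rank 7.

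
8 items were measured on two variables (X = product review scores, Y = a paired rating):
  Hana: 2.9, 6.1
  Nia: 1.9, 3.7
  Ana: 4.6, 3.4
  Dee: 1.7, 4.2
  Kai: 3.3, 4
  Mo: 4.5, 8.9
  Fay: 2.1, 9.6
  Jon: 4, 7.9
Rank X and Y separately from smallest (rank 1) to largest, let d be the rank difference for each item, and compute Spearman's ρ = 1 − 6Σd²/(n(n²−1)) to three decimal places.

Ranks of variable 1: 4, 2, 8, 1, 5, 7, 3, 6
Ranks of variable 2: 5, 2, 1, 4, 3, 7, 8, 6
d = r₁ − r₂: -1, 0, 7, -3, 2, 0, -5, 0
d²: 1, 0, 49, 9, 4, 0, 25, 0; Σd² = 88
ρ = 1 − 6·88/(8·63) = 1 − 528/504 = -0.048

-0.048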